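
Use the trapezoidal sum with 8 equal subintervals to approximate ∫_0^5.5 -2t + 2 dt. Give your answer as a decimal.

Δt = (5.5 − 0)/8 = 0.6875.
f(0) = 2, f(0.6875) = 0.625, f(1.375) = -0.75, f(2.0625) = -2.125, f(2.75) = -3.5, f(3.4375) = -4.875, f(4.125) = -6.25, f(4.8125) = -7.625, f(5.5) = -9.
T_8 = (Δt/2)·[f(t_0) + 2f(t_1) + ... + 2f(t_{7}) + f(t_8)].
Sum = -19.25.

-19.25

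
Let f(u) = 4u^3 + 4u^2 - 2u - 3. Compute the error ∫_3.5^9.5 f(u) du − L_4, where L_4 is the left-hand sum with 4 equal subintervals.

2484

Exact integral: ∫_3.5^9.5 f(u) du = 8985.
L_4 = 6501.
Error = 8985 − 6501 = 2484.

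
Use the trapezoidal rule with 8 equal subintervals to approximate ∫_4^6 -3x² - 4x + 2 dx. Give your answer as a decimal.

-188.0625

Δx = (6 − 4)/8 = 0.25.
f(4) = -62, f(4.25) = -69.1875, f(4.5) = -76.75, f(4.75) = -84.6875, f(5) = -93, f(5.25) = -101.6875, f(5.5) = -110.75, f(5.75) = -120.1875, f(6) = -130.
T_8 = (Δx/2)·[f(x_0) + 2f(x_1) + ... + 2f(x_{7}) + f(x_8)].
Sum = -188.0625.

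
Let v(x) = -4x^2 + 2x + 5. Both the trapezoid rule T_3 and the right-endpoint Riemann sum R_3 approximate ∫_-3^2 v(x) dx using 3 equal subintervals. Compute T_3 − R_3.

T_3 ≈ -35.925926.
R_3 ≈ -10.925926.
T_3 − R_3 = -25.

-25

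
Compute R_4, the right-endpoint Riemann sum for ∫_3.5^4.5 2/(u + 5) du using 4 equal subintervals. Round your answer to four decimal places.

Δu = (4.5 − 3.5)/4 = 0.25.
Right endpoints: 3.75, 4, 4.25, 4.5.
f(3.75) = 8/35, f(4) = 2/9, f(4.25) = 8/37, f(4.5) = 4/19.
Sum = Δu · [f(3.75) + f(4) + f(4.25) + f(4.5)].
Sum ≈ 0.2194.

0.2194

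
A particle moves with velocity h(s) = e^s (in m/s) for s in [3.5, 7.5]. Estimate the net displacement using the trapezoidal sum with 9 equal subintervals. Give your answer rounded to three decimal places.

Δs = (7.5 − 3.5)/9 = 4/9.
h(3.5) ≈ 33.115, h(71/18) ≈ 51.648, h(79/18) ≈ 80.551, h(29/6) ≈ 125.629, h(95/18) ≈ 195.934, h(103/18) ≈ 305.583, h(37/6) ≈ 476.595, h(119/18) ≈ 743.308, h(127/18) ≈ 1159.281, h(7.5) ≈ 1808.042.
T_9 = (Δs/2)·[h(s_0) + 2h(s_1) + ... + 2h(s_{8}) + h(s_9)].
Sum ≈ 1804.048.

1804.048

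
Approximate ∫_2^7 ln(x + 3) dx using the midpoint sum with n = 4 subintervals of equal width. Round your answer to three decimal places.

Δx = (7 − 2)/4 = 1.25.
Midpoints: 2.625, 3.875, 5.125, 6.375.
f(2.625) ≈ 1.727, f(3.875) ≈ 1.928, f(5.125) ≈ 2.095, f(6.375) ≈ 2.238.
Sum = Δx · [f(2.625) + f(3.875) + f(5.125) + f(6.375)].
Sum ≈ 9.985.

9.985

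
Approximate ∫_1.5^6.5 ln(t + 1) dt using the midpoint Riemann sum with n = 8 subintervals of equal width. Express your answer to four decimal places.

7.8254

Δt = (6.5 − 1.5)/8 = 0.625.
Midpoints: 1.8125, 2.4375, 3.0625, 3.6875, 4.3125, 4.9375, 5.5625, 6.1875.
f(1.8125) ≈ 1.0341, f(2.4375) ≈ 1.2347, f(3.0625) ≈ 1.4018, f(3.6875) ≈ 1.5449, f(4.3125) ≈ 1.6701, f(4.9375) ≈ 1.7813, f(5.5625) ≈ 1.8814, f(6.1875) ≈ 1.9723.
Sum = Δt · [f(1.8125) + f(2.4375) + f(3.0625) + ...].
Sum ≈ 7.8254.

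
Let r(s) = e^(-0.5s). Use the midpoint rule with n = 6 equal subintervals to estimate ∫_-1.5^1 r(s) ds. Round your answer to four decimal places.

Δs = (1 − (-1.5))/6 = 5/12.
Midpoints: -31/24, -0.875, -11/24, -1/24, 0.375, 19/24.
r(-31/24) ≈ 1.9076, r(-0.875) ≈ 1.5488, r(-11/24) ≈ 1.2576, r(-1/24) ≈ 1.0211, r(0.375) ≈ 0.8290, r(19/24) ≈ 0.6731.
Sum = Δs · [r(-31/24) + r(-0.875) + r(-11/24) + ...].
Sum ≈ 3.0155.

3.0155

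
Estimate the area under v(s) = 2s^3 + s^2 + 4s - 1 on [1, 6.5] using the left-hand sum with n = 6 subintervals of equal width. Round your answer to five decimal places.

Δs = (6.5 − 1)/6 = 11/12.
Left endpoints: 1, 23/12, 17/6, 3.75, 14/3, 67/12.
v(1) = 6, v(23/12) = 21101/864, v(17/6) = 1724/27, v(3.75) = 133.53125, v(14/3) = 6553/27, v(67/12) = 346129/864.
Sum = Δs · [v(1) + v(23/12) + v(17/6) + ...].
Sum ≈ 798.52807.

798.52807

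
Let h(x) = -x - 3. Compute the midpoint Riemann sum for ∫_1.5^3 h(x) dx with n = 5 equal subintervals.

Δx = (3 − 1.5)/5 = 0.3.
Midpoints: 1.65, 1.95, 2.25, 2.55, 2.85.
h(1.65) = -4.65, h(1.95) = -4.95, h(2.25) = -5.25, h(2.55) = -5.55, h(2.85) = -5.85.
Sum = Δx · [h(1.65) + h(1.95) + h(2.25) + h(2.55) + h(2.85)].
Sum = -7.875.

-7.875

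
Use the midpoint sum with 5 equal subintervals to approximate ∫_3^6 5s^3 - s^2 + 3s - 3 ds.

Δs = (6 − 3)/5 = 0.6.
Midpoints: 3.3, 3.9, 4.5, 5.1, 5.7.
f(3.3) = 175.695, f(3.9) = 290.085, f(4.5) = 445.875, f(5.1) = 649.545, f(5.7) = 907.575.
Sum = Δs · [f(3.3) + f(3.9) + f(4.5) + f(5.1) + f(5.7)].
Sum = 1481.265.

1481.265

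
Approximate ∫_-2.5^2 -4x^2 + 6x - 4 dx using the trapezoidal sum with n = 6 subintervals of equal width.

-57.9375

Δx = (2 − (-2.5))/6 = 0.75.
f(-2.5) = -44, f(-1.75) = -26.75, f(-1) = -14, f(-0.25) = -5.75, f(0.5) = -2, f(1.25) = -2.75, f(2) = -8.
T_6 = (Δx/2)·[f(x_0) + 2f(x_1) + ... + 2f(x_{5}) + f(x_6)].
Sum = -57.9375.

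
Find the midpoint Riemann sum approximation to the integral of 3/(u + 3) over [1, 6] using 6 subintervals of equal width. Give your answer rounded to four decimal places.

Δu = (6 − 1)/6 = 5/6.
Midpoints: 17/12, 2.25, 37/12, 47/12, 4.75, 67/12.
f(17/12) = 36/53, f(2.25) = 4/7, f(37/12) = 36/73, f(47/12) = 36/83, f(4.75) = 12/31, f(67/12) = 36/103.
Sum = Δu · [f(17/12) + f(2.25) + f(37/12) + ...].
Sum ≈ 2.4285.

2.4285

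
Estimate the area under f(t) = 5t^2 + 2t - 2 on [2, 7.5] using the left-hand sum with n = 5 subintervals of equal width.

586.85

Δt = (7.5 − 2)/5 = 1.1.
Left endpoints: 2, 3.1, 4.2, 5.3, 6.4.
f(2) = 22, f(3.1) = 52.25, f(4.2) = 94.6, f(5.3) = 149.05, f(6.4) = 215.6.
Sum = Δt · [f(2) + f(3.1) + f(4.2) + f(5.3) + f(6.4)].
Sum = 586.85.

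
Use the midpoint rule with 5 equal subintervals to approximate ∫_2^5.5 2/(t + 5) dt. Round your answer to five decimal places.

0.81047

Δt = (5.5 − 2)/5 = 0.7.
Midpoints: 2.35, 3.05, 3.75, 4.45, 5.15.
f(2.35) = 40/147, f(3.05) = 40/161, f(3.75) = 8/35, f(4.45) = 40/189, f(5.15) = 40/203.
Sum = Δt · [f(2.35) + f(3.05) + f(3.75) + f(4.45) + f(5.15)].
Sum ≈ 0.81047.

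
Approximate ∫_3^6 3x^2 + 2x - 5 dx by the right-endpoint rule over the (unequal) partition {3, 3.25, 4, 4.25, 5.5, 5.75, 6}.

237.078125

Subinterval widths: 0.25, 0.75, 0.25, 1.25, 0.25, 0.25.
Right endpoints: 3.25, 4, 4.25, 5.5, 5.75, 6.
f(3.25) = 33.1875, f(4) = 51, f(4.25) = 57.6875, f(5.5) = 96.75, f(5.75) = 105.6875, f(6) = 115.
Sum = Σ Δx_i · f(x_i).
Sum = 237.078125.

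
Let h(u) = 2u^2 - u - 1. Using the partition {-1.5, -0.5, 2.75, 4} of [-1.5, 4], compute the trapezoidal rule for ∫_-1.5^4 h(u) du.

Subinterval widths: 1, 3.25, 1.25.
h(-1.5) = 5, h(-0.5) = 0, h(2.75) = 11.375, h(4) = 27.
On each subinterval the trapezoid contributes (Δu_i/2)·[h(u_{i-1}) + h(u_i)].
Sum = 44.96875.

44.96875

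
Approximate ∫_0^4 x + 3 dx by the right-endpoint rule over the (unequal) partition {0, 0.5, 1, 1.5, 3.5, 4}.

22.5

Subinterval widths: 0.5, 0.5, 0.5, 2, 0.5.
Right endpoints: 0.5, 1, 1.5, 3.5, 4.
f(0.5) = 3.5, f(1) = 4, f(1.5) = 4.5, f(3.5) = 6.5, f(4) = 7.
Sum = Σ Δx_i · f(x_i).
Sum = 22.5.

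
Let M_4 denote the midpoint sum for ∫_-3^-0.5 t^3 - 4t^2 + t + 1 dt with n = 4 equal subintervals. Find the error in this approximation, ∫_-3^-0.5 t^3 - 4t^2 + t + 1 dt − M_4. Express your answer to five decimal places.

-0.75277

Exact integral: ∫_-3^-0.5 f(t) dt ≈ -57.9427083.
M_4 ≈ -57.1899414.
Error ≈ -57.9427083 − (-57.1899414) ≈ -0.75277.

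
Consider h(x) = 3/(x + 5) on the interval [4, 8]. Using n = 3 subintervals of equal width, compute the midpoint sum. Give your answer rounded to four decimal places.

1.1018

Δx = (8 − 4)/3 = 4/3.
Midpoints: 14/3, 6, 22/3.
h(14/3) = 9/29, h(6) = 3/11, h(22/3) = 9/37.
Sum = Δx · [h(14/3) + h(6) + h(22/3)].
Sum ≈ 1.1018.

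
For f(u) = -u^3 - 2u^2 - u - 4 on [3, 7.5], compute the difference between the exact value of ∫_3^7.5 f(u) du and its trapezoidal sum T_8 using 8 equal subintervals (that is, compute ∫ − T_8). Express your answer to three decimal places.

4.212

Exact integral: ∫_3^7.5 f(u) du = -1075.640625.
T_8 ≈ -1079.85278.
Error ≈ -1075.640625 − (-1079.85278) ≈ 4.212.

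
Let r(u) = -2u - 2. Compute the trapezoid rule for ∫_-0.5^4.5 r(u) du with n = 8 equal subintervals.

Δu = (4.5 − (-0.5))/8 = 0.625.
r(-0.5) = -1, r(0.125) = -2.25, r(0.75) = -3.5, r(1.375) = -4.75, r(2) = -6, r(2.625) = -7.25, r(3.25) = -8.5, r(3.875) = -9.75, r(4.5) = -11.
T_8 = (Δu/2)·[r(u_0) + 2r(u_1) + ... + 2r(u_{7}) + r(u_8)].
Sum = -30.

-30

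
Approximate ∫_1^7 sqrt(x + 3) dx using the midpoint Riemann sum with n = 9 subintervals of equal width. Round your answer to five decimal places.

Δx = (7 − 1)/9 = 2/3.
Midpoints: 4/3, 2, 8/3, 10/3, 4, 14/3, 16/3, 6, 20/3.
f(4/3) ≈ 2.08167, f(2) ≈ 2.23607, f(8/3) ≈ 2.38048, f(10/3) ≈ 2.51661, f(4) ≈ 2.64575, f(14/3) ≈ 2.76887, f(16/3) ≈ 2.88675, f(6) ≈ 3.00000, f(20/3) ≈ 3.10913.
Sum = Δx · [f(4/3) + f(2) + f(8/3) + ...].
Sum ≈ 15.75022.

15.75022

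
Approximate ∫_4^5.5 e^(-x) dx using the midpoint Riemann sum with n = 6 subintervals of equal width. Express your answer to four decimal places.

Δx = (5.5 − 4)/6 = 0.25.
Midpoints: 4.125, 4.375, 4.625, 4.875, 5.125, 5.375.
f(4.125) ≈ 0.0162, f(4.375) ≈ 0.0126, f(4.625) ≈ 0.0098, f(4.875) ≈ 0.0076, f(5.125) ≈ 0.0059, f(5.375) ≈ 0.0046.
Sum = Δx · [f(4.125) + f(4.375) + f(4.625) + ...].
Sum ≈ 0.0142.

0.0142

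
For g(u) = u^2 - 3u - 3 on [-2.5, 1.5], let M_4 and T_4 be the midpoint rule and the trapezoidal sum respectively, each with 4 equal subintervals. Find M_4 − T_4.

M_4 = 0.
T_4 = 1.
M_4 − T_4 = -1.

-1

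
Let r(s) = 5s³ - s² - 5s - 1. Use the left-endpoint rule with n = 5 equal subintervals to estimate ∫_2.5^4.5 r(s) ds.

Δs = (4.5 − 2.5)/5 = 0.4.
Left endpoints: 2.5, 2.9, 3.3, 3.7, 4.1.
r(2.5) = 58.375, r(2.9) = 98.035, r(3.3) = 151.295, r(3.7) = 220.075, r(4.1) = 306.295.
Sum = Δs · [r(2.5) + r(2.9) + r(3.3) + r(3.7) + r(4.1)].
Sum = 333.63.

333.63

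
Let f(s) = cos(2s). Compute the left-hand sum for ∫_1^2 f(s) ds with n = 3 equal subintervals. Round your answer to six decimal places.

Δs = (2 − 1)/3 = 1/3.
Left endpoints: 1, 4/3, 5/3.
f(1) ≈ -0.416147, f(4/3) ≈ -0.889327, f(5/3) ≈ -0.981674.
Sum = Δs · [f(1) + f(4/3) + f(5/3)].
Sum ≈ -0.762382.

-0.762382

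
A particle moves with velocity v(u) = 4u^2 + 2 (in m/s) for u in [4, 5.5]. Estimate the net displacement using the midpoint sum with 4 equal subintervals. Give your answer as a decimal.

Δu = (5.5 − 4)/4 = 0.375.
Midpoints: 4.1875, 4.5625, 4.9375, 5.3125.
v(4.1875) = 72.140625, v(4.5625) = 85.265625, v(4.9375) = 99.515625, v(5.3125) = 114.890625.
Sum = Δu · [v(4.1875) + v(4.5625) + v(4.9375) + v(5.3125)].
Sum = 139.4296875.

139.4296875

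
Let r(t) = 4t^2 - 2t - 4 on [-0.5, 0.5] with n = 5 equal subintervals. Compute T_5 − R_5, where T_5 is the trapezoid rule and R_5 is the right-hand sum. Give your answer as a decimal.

T_5 = -3.64.
R_5 = -3.84.
T_5 − R_5 = 0.2.

0.2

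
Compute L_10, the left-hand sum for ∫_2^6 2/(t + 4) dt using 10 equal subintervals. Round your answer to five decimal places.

1.04879

Δt = (6 − 2)/10 = 0.4.
Left endpoints: 2, 2.4, 2.8, 3.2, 3.6, 4, 4.4, 4.8, 5.2, 5.6.
f(2) = 1/3, f(2.4) = 0.3125, f(2.8) = 5/17, f(3.2) = 5/18, f(3.6) = 5/19, f(4) = 0.25, f(4.4) = 5/21, f(4.8) = 5/22, f(5.2) = 5/23, f(5.6) = 5/24.
Sum = Δt · [f(2) + f(2.4) + f(2.8) + ...].
Sum ≈ 1.04879.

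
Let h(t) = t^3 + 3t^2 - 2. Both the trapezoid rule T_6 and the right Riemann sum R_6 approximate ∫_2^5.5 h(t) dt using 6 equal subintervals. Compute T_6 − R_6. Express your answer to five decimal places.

T_6 ≈ 378.9691840.
R_6 ≈ 448.1306424.
T_6 − R_6 ≈ -69.16146.

-69.16146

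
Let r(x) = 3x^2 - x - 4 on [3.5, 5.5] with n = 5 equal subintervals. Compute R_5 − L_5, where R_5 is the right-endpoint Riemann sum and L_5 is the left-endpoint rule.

20.8

R_5 = 117.06.
L_5 = 96.26.
R_5 − L_5 = 20.8.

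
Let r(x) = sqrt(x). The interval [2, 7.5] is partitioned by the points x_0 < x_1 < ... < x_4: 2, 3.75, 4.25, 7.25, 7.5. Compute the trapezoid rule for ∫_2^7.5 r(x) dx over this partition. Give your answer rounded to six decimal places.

Subinterval widths: 1.75, 0.5, 3, 0.25.
r(2) ≈ 1.414214, r(3.75) ≈ 1.936492, r(4.25) ≈ 2.061553, r(7.25) ≈ 2.692582, r(7.5) ≈ 2.738613.
On each subinterval the trapezoid contributes (Δx_i/2)·[r(x_{i-1}) + r(x_i)].
Sum ≈ 11.741480.

11.741480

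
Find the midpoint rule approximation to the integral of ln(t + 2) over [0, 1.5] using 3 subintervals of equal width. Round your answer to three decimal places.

1.501

Δt = (1.5 − 0)/3 = 0.5.
Midpoints: 0.25, 0.75, 1.25.
f(0.25) ≈ 0.811, f(0.75) ≈ 1.012, f(1.25) ≈ 1.179.
Sum = Δt · [f(0.25) + f(0.75) + f(1.25)].
Sum ≈ 1.501.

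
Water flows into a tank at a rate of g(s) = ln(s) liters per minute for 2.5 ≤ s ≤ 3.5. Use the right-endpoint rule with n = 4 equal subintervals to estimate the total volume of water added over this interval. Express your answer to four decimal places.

Δs = (3.5 − 2.5)/4 = 0.25.
Right endpoints: 2.75, 3, 3.25, 3.5.
g(2.75) ≈ 1.0116, g(3) ≈ 1.0986, g(3.25) ≈ 1.1787, g(3.5) ≈ 1.2528.
Sum = Δs · [g(2.75) + g(3) + g(3.25) + g(3.5)].
Sum ≈ 1.1354.

1.1354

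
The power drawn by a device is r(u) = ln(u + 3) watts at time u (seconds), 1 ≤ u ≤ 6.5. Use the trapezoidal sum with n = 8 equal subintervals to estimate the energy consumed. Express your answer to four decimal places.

10.3364

Δu = (6.5 − 1)/8 = 0.6875.
r(1) ≈ 1.3863, r(1.6875) ≈ 1.5449, r(2.375) ≈ 1.6818, r(3.0625) ≈ 1.8021, r(3.75) ≈ 1.9095, r(4.4375) ≈ 2.0065, r(5.125) ≈ 2.0949, r(5.8125) ≈ 2.1762, r(6.5) ≈ 2.2513.
T_8 = (Δu/2)·[r(u_0) + 2r(u_1) + ... + 2r(u_{7}) + r(u_8)].
Sum ≈ 10.3364.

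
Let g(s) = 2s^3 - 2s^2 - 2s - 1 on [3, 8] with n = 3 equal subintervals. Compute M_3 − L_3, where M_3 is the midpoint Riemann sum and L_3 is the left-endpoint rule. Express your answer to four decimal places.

600.6944

M_3 ≈ 1588.287037.
L_3 ≈ 987.592593.
M_3 − L_3 ≈ 600.6944.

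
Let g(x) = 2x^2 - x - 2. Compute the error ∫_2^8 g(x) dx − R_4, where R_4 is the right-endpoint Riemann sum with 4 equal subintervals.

Exact integral: ∫_2^8 g(x) dx = 294.
R_4 = 384.
Error = 294 − 384 = -90.

-90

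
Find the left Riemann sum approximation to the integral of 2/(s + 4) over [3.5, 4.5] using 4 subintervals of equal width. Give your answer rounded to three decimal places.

0.254

Δs = (4.5 − 3.5)/4 = 0.25.
Left endpoints: 3.5, 3.75, 4, 4.25.
f(3.5) = 4/15, f(3.75) = 8/31, f(4) = 0.25, f(4.25) = 8/33.
Sum = Δs · [f(3.5) + f(3.75) + f(4) + f(4.25)].
Sum ≈ 0.254.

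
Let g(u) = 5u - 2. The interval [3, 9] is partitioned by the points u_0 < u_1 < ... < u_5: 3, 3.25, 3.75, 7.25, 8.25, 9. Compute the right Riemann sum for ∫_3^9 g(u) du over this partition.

203.3125

Subinterval widths: 0.25, 0.5, 3.5, 1, 0.75.
Right endpoints: 3.25, 3.75, 7.25, 8.25, 9.
g(3.25) = 14.25, g(3.75) = 16.75, g(7.25) = 34.25, g(8.25) = 39.25, g(9) = 43.
Sum = Σ Δu_i · g(u_i).
Sum = 203.3125.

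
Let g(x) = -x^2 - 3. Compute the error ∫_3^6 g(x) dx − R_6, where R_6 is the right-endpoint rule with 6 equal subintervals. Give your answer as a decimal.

6.875

Exact integral: ∫_3^6 g(x) dx = -72.
R_6 = -78.875.
Error = -72 − (-78.875) = 6.875.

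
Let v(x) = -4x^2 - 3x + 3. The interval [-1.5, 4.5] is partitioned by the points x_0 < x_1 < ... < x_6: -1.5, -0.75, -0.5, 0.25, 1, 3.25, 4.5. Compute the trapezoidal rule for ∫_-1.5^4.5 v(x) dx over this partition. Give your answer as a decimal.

-144.75

Subinterval widths: 0.75, 0.25, 0.75, 0.75, 2.25, 1.25.
v(-1.5) = -1.5, v(-0.75) = 3, v(-0.5) = 3.5, v(0.25) = 2, v(1) = -4, v(3.25) = -49, v(4.5) = -91.5.
On each subinterval the trapezoid contributes (Δx_i/2)·[v(x_{i-1}) + v(x_i)].
Sum = -144.75.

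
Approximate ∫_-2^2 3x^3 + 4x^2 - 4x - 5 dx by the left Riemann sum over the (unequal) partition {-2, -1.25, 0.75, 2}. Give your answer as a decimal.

-8.57421875

Subinterval widths: 0.75, 2, 1.25.
Left endpoints: -2, -1.25, 0.75.
f(-2) = -5, f(-1.25) = 0.390625, f(0.75) = -4.484375.
Sum = Σ Δx_i · f(x_i).
Sum = -8.57421875.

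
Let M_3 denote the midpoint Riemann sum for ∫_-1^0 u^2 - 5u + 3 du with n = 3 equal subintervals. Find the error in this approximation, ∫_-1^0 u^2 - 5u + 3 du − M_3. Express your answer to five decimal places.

0.00926

Exact integral: ∫_-1^0 f(u) du ≈ 5.8333333.
M_3 ≈ 5.8240741.
Error ≈ 5.8333333 − 5.8240741 ≈ 0.00926.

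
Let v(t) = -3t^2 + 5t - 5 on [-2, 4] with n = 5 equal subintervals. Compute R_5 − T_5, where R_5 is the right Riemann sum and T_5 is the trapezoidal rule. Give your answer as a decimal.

R_5 = -79.92.
T_5 = -76.32.
R_5 − T_5 = -3.6.

-3.6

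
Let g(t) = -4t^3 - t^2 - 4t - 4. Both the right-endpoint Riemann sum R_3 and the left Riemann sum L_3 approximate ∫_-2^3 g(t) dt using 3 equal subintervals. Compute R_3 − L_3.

-275

R_3 ≈ -260.3703704.
L_3 ≈ 14.6296296.
R_3 − L_3 = -275.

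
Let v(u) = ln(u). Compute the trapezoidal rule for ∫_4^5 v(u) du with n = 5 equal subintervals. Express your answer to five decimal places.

1.50185

Δu = (5 − 4)/5 = 0.2.
v(4) ≈ 1.38629, v(4.2) ≈ 1.43508, v(4.4) ≈ 1.48160, v(4.6) ≈ 1.52606, v(4.8) ≈ 1.56862, v(5) ≈ 1.60944.
T_5 = (Δu/2)·[v(u_0) + 2v(u_1) + ... + 2v(u_{4}) + v(u_5)].
Sum ≈ 1.50185.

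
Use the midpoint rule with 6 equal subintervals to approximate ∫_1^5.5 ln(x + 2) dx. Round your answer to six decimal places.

Δx = (5.5 − 1)/6 = 0.75.
Midpoints: 1.375, 2.125, 2.875, 3.625, 4.375, 5.125.
f(1.375) ≈ 1.216395, f(2.125) ≈ 1.417066, f(2.875) ≈ 1.584120, f(3.625) ≈ 1.727221, f(4.375) ≈ 1.852384, f(5.125) ≈ 1.963610.
Sum = Δx · [f(1.375) + f(2.125) + f(2.875) + ...].
Sum ≈ 7.320597.

7.320597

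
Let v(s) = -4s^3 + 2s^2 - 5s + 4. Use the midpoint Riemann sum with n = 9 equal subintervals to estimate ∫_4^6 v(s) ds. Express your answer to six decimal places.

-980.189300

Δs = (6 − 4)/9 = 2/9.
Midpoints: 37/9, 13/3, 41/9, 43/9, 5, 47/9, 49/9, 17/3, 53/9.
v(37/9) = -190039/729, v(13/3) = -8251/27, v(41/9) = -259115/729, v(43/9) = -299245/729, v(5) = -471, v(47/9) = -391649/729, v(49/9) = -444307/729, v(17/3) = -18575/27, v(53/9) = -563495/729.
Sum = Δs · [v(37/9) + v(13/3) + v(41/9) + ...].
Sum ≈ -980.189300.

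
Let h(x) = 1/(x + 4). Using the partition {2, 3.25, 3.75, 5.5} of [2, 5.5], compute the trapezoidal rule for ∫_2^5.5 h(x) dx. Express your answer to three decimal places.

Subinterval widths: 1.25, 0.5, 1.75.
h(2) = 1/6, h(3.25) = 4/29, h(3.75) = 4/31, h(5.5) = 2/19.
On each subinterval the trapezoid contributes (Δx_i/2)·[h(x_{i-1}) + h(x_i)].
Sum ≈ 0.462.

0.462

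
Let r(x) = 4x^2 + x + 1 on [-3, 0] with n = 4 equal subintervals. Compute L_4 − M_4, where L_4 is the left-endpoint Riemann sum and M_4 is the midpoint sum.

L_4 = 48.
M_4 = 33.9375.
L_4 − M_4 = 14.0625.

14.0625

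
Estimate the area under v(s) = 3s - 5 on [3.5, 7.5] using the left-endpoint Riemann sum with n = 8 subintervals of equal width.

43

Δs = (7.5 − 3.5)/8 = 0.5.
Left endpoints: 3.5, 4, 4.5, 5, 5.5, 6, 6.5, 7.
v(3.5) = 5.5, v(4) = 7, v(4.5) = 8.5, v(5) = 10, v(5.5) = 11.5, v(6) = 13, v(6.5) = 14.5, v(7) = 16.
Sum = Δs · [v(3.5) + v(4) + v(4.5) + ...].
Sum = 43.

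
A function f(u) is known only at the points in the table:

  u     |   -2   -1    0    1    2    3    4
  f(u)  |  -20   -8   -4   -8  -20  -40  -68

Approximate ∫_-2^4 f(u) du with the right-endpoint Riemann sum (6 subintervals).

-148

Δu = 1.
Sum = 1·[(-8) + (-4) + (-8) + (-20) + (-40) + (-68)] = -148.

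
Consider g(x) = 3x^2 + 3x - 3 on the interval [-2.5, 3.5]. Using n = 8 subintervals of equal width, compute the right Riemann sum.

64.6875

Δx = (3.5 − (-2.5))/8 = 0.75.
Right endpoints: -1.75, -1, -0.25, 0.5, 1.25, 2, 2.75, 3.5.
g(-1.75) = 0.9375, g(-1) = -3, g(-0.25) = -3.5625, g(0.5) = -0.75, g(1.25) = 5.4375, g(2) = 15, g(2.75) = 27.9375, g(3.5) = 44.25.
Sum = Δx · [g(-1.75) + g(-1) + g(-0.25) + ...].
Sum = 64.6875.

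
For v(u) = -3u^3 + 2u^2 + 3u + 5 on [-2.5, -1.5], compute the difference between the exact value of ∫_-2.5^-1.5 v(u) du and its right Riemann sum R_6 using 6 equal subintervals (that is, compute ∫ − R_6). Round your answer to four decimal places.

Exact integral: ∫_-2.5^-1.5 v(u) du ≈ 32.666667.
R_6 ≈ 29.280093.
Error ≈ 32.666667 − 29.280093 ≈ 3.3866.

3.3866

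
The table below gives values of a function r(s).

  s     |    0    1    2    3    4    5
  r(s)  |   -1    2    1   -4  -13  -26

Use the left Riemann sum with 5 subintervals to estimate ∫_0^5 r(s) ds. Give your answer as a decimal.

-15

Δs = 1.
Sum = 1·[(-1) + 2 + 1 + (-4) + (-13)] = -15.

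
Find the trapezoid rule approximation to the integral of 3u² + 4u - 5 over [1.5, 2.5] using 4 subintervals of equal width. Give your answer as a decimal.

15.28125

Δu = (2.5 − 1.5)/4 = 0.25.
f(1.5) = 7.75, f(1.75) = 11.1875, f(2) = 15, f(2.25) = 19.1875, f(2.5) = 23.75.
T_4 = (Δu/2)·[f(u_0) + 2f(u_1) + 2f(u_2) + 2f(u_3) + f(u_4)].
Sum = 15.28125.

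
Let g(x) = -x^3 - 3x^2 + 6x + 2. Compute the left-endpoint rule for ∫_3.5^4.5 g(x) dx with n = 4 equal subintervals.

Δx = (4.5 − 3.5)/4 = 0.25.
Left endpoints: 3.5, 3.75, 4, 4.25.
g(3.5) = -56.625, g(3.75) = -70.421875, g(4) = -86, g(4.25) = -103.453125.
Sum = Δx · [g(3.5) + g(3.75) + g(4) + g(4.25)].
Sum = -79.125.

-79.125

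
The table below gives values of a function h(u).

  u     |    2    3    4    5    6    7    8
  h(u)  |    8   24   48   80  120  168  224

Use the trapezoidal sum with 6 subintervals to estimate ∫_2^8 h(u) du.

556

Δu = 1.
T_6 = (1/2)·[8 + 2·24 + 2·48 + 2·80 + 2·120 + 2·168 + 224] = 556.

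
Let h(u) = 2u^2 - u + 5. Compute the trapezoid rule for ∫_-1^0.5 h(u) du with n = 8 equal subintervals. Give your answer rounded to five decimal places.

Δu = (0.5 − (-1))/8 = 0.1875.
h(-1) = 8, h(-0.8125) = 7.1328125, h(-0.625) = 6.40625, h(-0.4375) = 5.8203125, h(-0.25) = 5.375, h(-0.0625) = 5.0703125, h(0.125) = 4.90625, h(0.3125) = 4.8828125, h(0.5) = 5.
T_8 = (Δu/2)·[h(u_0) + 2h(u_1) + ... + 2h(u_{7}) + h(u_8)].
Sum ≈ 8.64258.

8.64258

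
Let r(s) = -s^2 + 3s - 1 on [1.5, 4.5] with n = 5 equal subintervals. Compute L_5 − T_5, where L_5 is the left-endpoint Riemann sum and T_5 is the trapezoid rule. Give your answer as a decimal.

2.7

L_5 = -2.73.
T_5 = -5.43.
L_5 − T_5 = 2.7.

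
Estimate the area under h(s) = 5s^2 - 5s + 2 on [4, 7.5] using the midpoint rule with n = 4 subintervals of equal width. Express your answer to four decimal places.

501.7168

Δs = (7.5 − 4)/4 = 0.875.
Midpoints: 4.4375, 5.3125, 6.1875, 7.0625.
h(4.4375) = 78.26953125, h(5.3125) = 116.55078125, h(6.1875) = 162.48828125, h(7.0625) = 216.08203125.
Sum = Δs · [h(4.4375) + h(5.3125) + h(6.1875) + h(7.0625)].
Sum ≈ 501.7168.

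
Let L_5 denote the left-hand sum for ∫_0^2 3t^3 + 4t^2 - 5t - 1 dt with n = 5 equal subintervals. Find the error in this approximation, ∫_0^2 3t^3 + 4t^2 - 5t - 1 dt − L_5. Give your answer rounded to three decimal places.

5.307

Exact integral: ∫_0^2 f(t) dt ≈ 10.66667.
L_5 = 5.36.
Error ≈ 10.66667 − 5.36 ≈ 5.307.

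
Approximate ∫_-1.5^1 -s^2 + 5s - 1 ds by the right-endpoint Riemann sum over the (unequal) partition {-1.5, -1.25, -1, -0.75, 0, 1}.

Subinterval widths: 0.25, 0.25, 0.25, 0.75, 1.
Right endpoints: -1.25, -1, -0.75, 0, 1.
f(-1.25) = -8.8125, f(-1) = -7, f(-0.75) = -5.3125, f(0) = -1, f(1) = 3.
Sum = Σ Δs_i · f(s_i).
Sum = -3.03125.

-3.03125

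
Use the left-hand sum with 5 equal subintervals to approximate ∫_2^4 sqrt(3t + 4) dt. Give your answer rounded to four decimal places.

Δt = (4 − 2)/5 = 0.4.
Left endpoints: 2, 2.4, 2.8, 3.2, 3.6.
f(2) ≈ 3.1623, f(2.4) ≈ 3.3466, f(2.8) ≈ 3.5214, f(3.2) ≈ 3.6878, f(3.6) ≈ 3.8471.
Sum = Δt · [f(2) + f(2.4) + f(2.8) + f(3.2) + f(3.6)].
Sum ≈ 7.0261.

7.0261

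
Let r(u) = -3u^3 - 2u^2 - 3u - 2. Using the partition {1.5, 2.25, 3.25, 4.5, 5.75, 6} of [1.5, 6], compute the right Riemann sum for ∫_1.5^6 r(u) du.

-1591.9921875

Subinterval widths: 0.75, 1, 1.25, 1.25, 0.25.
Right endpoints: 2.25, 3.25, 4.5, 5.75, 6.
r(2.25) = -53.046875, r(3.25) = -135.859375, r(4.5) = -329.375, r(5.75) = -655.703125, r(6) = -740.
Sum = Σ Δu_i · r(u_i).
Sum = -1591.9921875.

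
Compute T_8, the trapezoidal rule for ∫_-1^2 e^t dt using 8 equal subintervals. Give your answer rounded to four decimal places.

7.1033

Δt = (2 − (-1))/8 = 0.375.
f(-1) ≈ 0.3679, f(-0.625) ≈ 0.5353, f(-0.25) ≈ 0.7788, f(0.125) ≈ 1.1331, f(0.5) ≈ 1.6487, f(0.875) ≈ 2.3989, f(1.25) ≈ 3.4903, f(1.625) ≈ 5.0784, f(2) ≈ 7.3891.
T_8 = (Δt/2)·[f(t_0) + 2f(t_1) + ... + 2f(t_{7}) + f(t_8)].
Sum ≈ 7.1033.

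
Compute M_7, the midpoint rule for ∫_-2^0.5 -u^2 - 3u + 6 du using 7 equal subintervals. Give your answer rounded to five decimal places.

Δu = (0.5 − (-2))/7 = 5/14.
Midpoints: -51/28, -41/28, -31/28, -0.75, -11/28, -1/28, 9/28.
f(-51/28) = 6387/784, f(-41/28) = 6467/784, f(-31/28) = 6347/784, f(-0.75) = 7.6875, f(-11/28) = 5507/784, f(-1/28) = 4787/784, f(9/28) = 3867/784.
Sum = Δu · [f(-51/28) + f(-41/28) + f(-31/28) + ...].
Sum ≈ 17.94324.

17.94324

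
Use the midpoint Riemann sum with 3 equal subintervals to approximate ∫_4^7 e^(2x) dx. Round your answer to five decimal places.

510390.61765

Δx = (7 − 4)/3 = 1.
Midpoints: 4.5, 5.5, 6.5.
f(4.5) ≈ 8103.08393, f(5.5) ≈ 59874.14172, f(6.5) ≈ 442413.39201.
Sum = Δx · [f(4.5) + f(5.5) + f(6.5)].
Sum ≈ 510390.61765.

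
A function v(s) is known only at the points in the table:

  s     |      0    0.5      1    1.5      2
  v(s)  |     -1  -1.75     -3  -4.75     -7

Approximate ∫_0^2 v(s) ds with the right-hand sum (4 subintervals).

Δs = 0.5.
Sum = 0.5·[(-1.75) + (-3) + (-4.75) + (-7)] = -8.25.

-8.25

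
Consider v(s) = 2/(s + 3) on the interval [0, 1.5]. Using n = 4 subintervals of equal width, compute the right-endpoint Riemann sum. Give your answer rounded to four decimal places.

0.7707

Δs = (1.5 − 0)/4 = 0.375.
Right endpoints: 0.375, 0.75, 1.125, 1.5.
v(0.375) = 16/27, v(0.75) = 8/15, v(1.125) = 16/33, v(1.5) = 4/9.
Sum = Δs · [v(0.375) + v(0.75) + v(1.125) + v(1.5)].
Sum ≈ 0.7707.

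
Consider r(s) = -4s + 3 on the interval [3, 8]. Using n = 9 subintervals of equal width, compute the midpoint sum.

-95

Δs = (8 − 3)/9 = 5/9.
Midpoints: 59/18, 23/6, 79/18, 89/18, 5.5, 109/18, 119/18, 43/6, 139/18.
r(59/18) = -91/9, r(23/6) = -37/3, r(79/18) = -131/9, r(89/18) = -151/9, r(5.5) = -19, r(109/18) = -191/9, r(119/18) = -211/9, r(43/6) = -77/3, r(139/18) = -251/9.
Sum = Δs · [r(59/18) + r(23/6) + r(79/18) + ...].
Sum = -95.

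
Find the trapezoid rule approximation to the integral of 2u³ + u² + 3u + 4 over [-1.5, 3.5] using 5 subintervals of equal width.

Δu = (3.5 − (-1.5))/5 = 1.
f(-1.5) = -5, f(-0.5) = 2.5, f(0.5) = 6, f(1.5) = 17.5, f(2.5) = 49, f(3.5) = 112.5.
T_5 = (Δu/2)·[f(u_0) + 2f(u_1) + ... + 2f(u_{4}) + f(u_5)].
Sum = 128.75.

128.75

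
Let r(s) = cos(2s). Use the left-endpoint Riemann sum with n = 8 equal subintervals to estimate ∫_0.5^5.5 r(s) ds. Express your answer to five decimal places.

-0.63014

Δs = (5.5 − 0.5)/8 = 0.625.
Left endpoints: 0.5, 1.125, 1.75, 2.375, 3, 3.625, 4.25, 4.875.
r(0.5) ≈ 0.54030, r(1.125) ≈ -0.62817, r(1.75) ≈ -0.93646, r(2.375) ≈ 0.03760, r(3) ≈ 0.96017, r(3.625) ≈ 0.56792, r(4.25) ≈ -0.60201, r(4.875) ≈ -0.94758.
Sum = Δs · [r(0.5) + r(1.125) + r(1.75) + ...].
Sum ≈ -0.63014.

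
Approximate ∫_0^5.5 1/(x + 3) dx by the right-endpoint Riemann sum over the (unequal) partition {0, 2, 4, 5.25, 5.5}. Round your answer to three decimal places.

Subinterval widths: 2, 2, 1.25, 0.25.
Right endpoints: 2, 4, 5.25, 5.5.
f(2) = 0.2, f(4) = 1/7, f(5.25) = 4/33, f(5.5) = 2/17.
Sum = Σ Δx_i · f(x_i).
Sum ≈ 0.867.

0.867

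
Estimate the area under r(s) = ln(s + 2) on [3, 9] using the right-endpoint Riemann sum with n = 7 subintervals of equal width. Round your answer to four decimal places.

12.6609

Δs = (9 − 3)/7 = 6/7.
Right endpoints: 27/7, 33/7, 39/7, 45/7, 51/7, 57/7, 9.
r(27/7) ≈ 1.7677, r(33/7) ≈ 1.9042, r(39/7) ≈ 2.0244, r(45/7) ≈ 2.1316, r(51/7) ≈ 2.2285, r(57/7) ≈ 2.3168, r(9) ≈ 2.3979.
Sum = Δs · [r(27/7) + r(33/7) + r(39/7) + ...].
Sum ≈ 12.6609.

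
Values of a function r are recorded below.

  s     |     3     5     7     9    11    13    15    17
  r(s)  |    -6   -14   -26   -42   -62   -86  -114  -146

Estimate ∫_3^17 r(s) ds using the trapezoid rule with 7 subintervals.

-840

Δs = 2.
T_7 = (2/2)·[(-6) + 2·(-14) + 2·(-26) + 2·(-42) + 2·(-62) + 2·(-86) + 2·(-114) + (-146)] = -840.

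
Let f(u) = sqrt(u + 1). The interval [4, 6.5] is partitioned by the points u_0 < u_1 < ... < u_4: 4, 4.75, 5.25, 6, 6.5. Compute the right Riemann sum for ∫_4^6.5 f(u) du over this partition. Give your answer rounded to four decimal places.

6.4021

Subinterval widths: 0.75, 0.5, 0.75, 0.5.
Right endpoints: 4.75, 5.25, 6, 6.5.
f(4.75) ≈ 2.3979, f(5.25) ≈ 2.5000, f(6) ≈ 2.6458, f(6.5) ≈ 2.7386.
Sum = Σ Δu_i · f(u_i).
Sum ≈ 6.4021.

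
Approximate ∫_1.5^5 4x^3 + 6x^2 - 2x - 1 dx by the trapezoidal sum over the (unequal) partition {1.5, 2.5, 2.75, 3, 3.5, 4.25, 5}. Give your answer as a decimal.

Subinterval widths: 1, 0.25, 0.25, 0.5, 0.75, 0.75.
f(1.5) = 23, f(2.5) = 94, f(2.75) = 122.0625, f(3) = 155, f(3.5) = 237, f(4.25) = 405.9375, f(5) = 639.
On each subinterval the trapezoid contributes (Δx_i/2)·[f(x_{i-1}) + f(x_i)].
Sum = 851.09375.

851.09375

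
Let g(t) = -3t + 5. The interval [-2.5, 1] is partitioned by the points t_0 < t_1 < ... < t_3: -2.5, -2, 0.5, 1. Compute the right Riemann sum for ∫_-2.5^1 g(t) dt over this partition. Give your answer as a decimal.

Subinterval widths: 0.5, 2.5, 0.5.
Right endpoints: -2, 0.5, 1.
g(-2) = 11, g(0.5) = 3.5, g(1) = 2.
Sum = Σ Δt_i · g(t_i).
Sum = 15.25.

15.25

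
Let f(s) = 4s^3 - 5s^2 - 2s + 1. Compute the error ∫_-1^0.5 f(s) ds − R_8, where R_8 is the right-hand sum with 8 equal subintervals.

Exact integral: ∫_-1^0.5 f(s) ds = -0.5625.
R_8 = -0.140625.
Error = -0.5625 − (-0.140625) = -0.421875.

-0.421875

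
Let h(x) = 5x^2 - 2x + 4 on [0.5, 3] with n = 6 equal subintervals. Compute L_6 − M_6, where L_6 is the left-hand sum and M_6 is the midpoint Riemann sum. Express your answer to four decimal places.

L_6 ≈ 38.330440.
M_6 ≈ 45.860822.
L_6 − M_6 ≈ -7.5304.

-7.5304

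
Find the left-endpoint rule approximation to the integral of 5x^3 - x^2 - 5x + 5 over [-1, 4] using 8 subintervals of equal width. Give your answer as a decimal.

Δx = (4 − (-1))/8 = 0.625.
Left endpoints: -1, -0.375, 0.25, 0.875, 1.5, 2.125, 2.75, 3.375.
f(-1) = 4, f(-0.375) = 3313/512, f(0.25) = 3.765625, f(0.875) = 1643/512, f(1.5) = 12.125, f(2.125) = 19373/512, f(2.75) = 87.671875, f(3.375) = 86503/512.
Sum = Δx · [f(-1) + f(-0.375) + f(0.25) + ...].
Sum = 202.51953125.

202.51953125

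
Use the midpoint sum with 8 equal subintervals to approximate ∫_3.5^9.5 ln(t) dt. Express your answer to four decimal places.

11.0068

Δt = (9.5 − 3.5)/8 = 0.75.
Midpoints: 3.875, 4.625, 5.375, 6.125, 6.875, 7.625, 8.375, 9.125.
f(3.875) ≈ 1.3545, f(4.625) ≈ 1.5315, f(5.375) ≈ 1.6818, f(6.125) ≈ 1.8124, f(6.875) ≈ 1.9279, f(7.625) ≈ 2.0314, f(8.375) ≈ 2.1253, f(9.125) ≈ 2.2110.
Sum = Δt · [f(3.875) + f(4.625) + f(5.375) + ...].
Sum ≈ 11.0068.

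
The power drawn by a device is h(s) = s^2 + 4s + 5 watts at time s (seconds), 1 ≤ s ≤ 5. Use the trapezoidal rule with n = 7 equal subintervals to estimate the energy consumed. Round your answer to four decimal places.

Δs = (5 − 1)/7 = 4/7.
h(1) = 10, h(11/7) = 674/49, h(15/7) = 890/49, h(19/7) = 1138/49, h(23/7) = 1418/49, h(27/7) = 1730/49, h(31/7) = 2074/49, h(5) = 50.
T_7 = (Δs/2)·[h(s_0) + 2h(s_1) + ... + 2h(s_{6}) + h(s_7)].
Sum ≈ 109.5510.

109.5510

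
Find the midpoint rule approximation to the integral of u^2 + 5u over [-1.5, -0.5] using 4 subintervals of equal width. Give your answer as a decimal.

Δu = (-0.5 − (-1.5))/4 = 0.25.
Midpoints: -1.375, -1.125, -0.875, -0.625.
f(-1.375) = -4.984375, f(-1.125) = -4.359375, f(-0.875) = -3.609375, f(-0.625) = -2.734375.
Sum = Δu · [f(-1.375) + f(-1.125) + f(-0.875) + f(-0.625)].
Sum = -3.921875.

-3.921875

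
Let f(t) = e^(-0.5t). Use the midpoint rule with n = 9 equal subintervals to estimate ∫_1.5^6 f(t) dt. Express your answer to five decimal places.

Δt = (6 − 1.5)/9 = 0.5.
Midpoints: 1.75, 2.25, 2.75, 3.25, 3.75, 4.25, 4.75, 5.25, 5.75.
f(1.75) ≈ 0.41686, f(2.25) ≈ 0.32465, f(2.75) ≈ 0.25284, f(3.25) ≈ 0.19691, f(3.75) ≈ 0.15335, f(4.25) ≈ 0.11943, f(4.75) ≈ 0.09301, f(5.25) ≈ 0.07244, f(5.75) ≈ 0.05642.
Sum = Δt · [f(1.75) + f(2.25) + f(2.75) + ...].
Sum ≈ 0.84296.

0.84296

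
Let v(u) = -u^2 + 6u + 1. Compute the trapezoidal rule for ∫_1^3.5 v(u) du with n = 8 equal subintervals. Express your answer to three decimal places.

22.251

Δu = (3.5 − 1)/8 = 0.3125.
v(1) = 6, v(1.3125) = 7.15234375, v(1.625) = 8.109375, v(1.9375) = 8.87109375, v(2.25) = 9.4375, v(2.5625) = 9.80859375, v(2.875) = 9.984375, v(3.1875) = 9.96484375, v(3.5) = 9.75.
T_8 = (Δu/2)·[v(u_0) + 2v(u_1) + ... + 2v(u_{7}) + v(u_8)].
Sum ≈ 22.251.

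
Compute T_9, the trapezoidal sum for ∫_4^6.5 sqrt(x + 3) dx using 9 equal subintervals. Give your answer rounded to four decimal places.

Δx = (6.5 − 4)/9 = 5/18.
f(4) ≈ 2.6458, f(77/18) ≈ 2.6977, f(41/9) ≈ 2.7487, f(29/6) ≈ 2.7988, f(46/9) ≈ 2.8480, f(97/18) ≈ 2.8964, f(17/3) ≈ 2.9439, f(107/18) ≈ 2.9907, f(56/9) ≈ 3.0368, f(6.5) ≈ 3.0822.
T_9 = (Δx/2)·[f(x_0) + 2f(x_1) + ... + 2f(x_{8}) + f(x_9)].
Sum ≈ 7.1736.

7.1736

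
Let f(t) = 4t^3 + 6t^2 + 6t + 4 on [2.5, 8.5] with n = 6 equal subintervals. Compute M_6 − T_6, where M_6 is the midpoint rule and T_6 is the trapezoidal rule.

M_6 = 6564.
T_6 = 6672.
M_6 − T_6 = -108.

-108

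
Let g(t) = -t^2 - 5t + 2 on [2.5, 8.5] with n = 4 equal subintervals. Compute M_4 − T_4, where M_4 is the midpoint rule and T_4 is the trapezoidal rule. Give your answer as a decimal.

M_4 = -351.375.
T_4 = -354.75.
M_4 − T_4 = 3.375.

3.375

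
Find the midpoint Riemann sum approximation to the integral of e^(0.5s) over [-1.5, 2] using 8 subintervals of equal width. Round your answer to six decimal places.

4.482887

Δs = (2 − (-1.5))/8 = 0.4375.
Midpoints: -1.28125, -0.84375, -0.40625, 0.03125, 0.46875, 0.90625, 1.34375, 1.78125.
f(-1.28125) ≈ 0.526963, f(-0.84375) ≈ 0.655816, f(-0.40625) ≈ 0.816176, f(0.03125) ≈ 1.015748, f(0.46875) ≈ 1.264118, f(0.90625) ≈ 1.573221, f(1.34375) ≈ 1.957905, f(1.78125) ≈ 2.436652.
Sum = Δs · [f(-1.28125) + f(-0.84375) + f(-0.40625) + ...].
Sum ≈ 4.482887.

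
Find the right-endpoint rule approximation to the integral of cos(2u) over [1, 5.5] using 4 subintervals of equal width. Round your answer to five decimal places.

Δu = (5.5 − 1)/4 = 1.125.
Right endpoints: 2.125, 3.25, 4.375, 5.5.
f(2.125) ≈ -0.44609, f(3.25) ≈ 0.97659, f(4.375) ≈ -0.78085, f(5.5) ≈ 0.00443.
Sum = Δu · [f(2.125) + f(3.25) + f(4.375) + f(5.5)].
Sum ≈ -0.27666.

-0.27666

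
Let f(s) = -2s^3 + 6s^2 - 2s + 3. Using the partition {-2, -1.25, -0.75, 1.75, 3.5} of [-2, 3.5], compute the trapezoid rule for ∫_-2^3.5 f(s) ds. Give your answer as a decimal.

43.4296875

Subinterval widths: 0.75, 0.5, 2.5, 1.75.
f(-2) = 47, f(-1.25) = 18.78125, f(-0.75) = 8.71875, f(1.75) = 7.15625, f(3.5) = -16.25.
On each subinterval the trapezoid contributes (Δs_i/2)·[f(s_{i-1}) + f(s_i)].
Sum = 43.4296875.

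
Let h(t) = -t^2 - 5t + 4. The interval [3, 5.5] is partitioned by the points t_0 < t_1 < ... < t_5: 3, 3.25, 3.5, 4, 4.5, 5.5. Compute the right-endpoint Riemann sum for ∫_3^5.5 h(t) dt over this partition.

-101.265625

Subinterval widths: 0.25, 0.25, 0.5, 0.5, 1.
Right endpoints: 3.25, 3.5, 4, 4.5, 5.5.
h(3.25) = -22.8125, h(3.5) = -25.75, h(4) = -32, h(4.5) = -38.75, h(5.5) = -53.75.
Sum = Σ Δt_i · h(t_i).
Sum = -101.265625.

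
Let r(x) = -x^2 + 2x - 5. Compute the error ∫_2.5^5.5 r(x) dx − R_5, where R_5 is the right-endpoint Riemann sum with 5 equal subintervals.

5.58

Exact integral: ∫_2.5^5.5 r(x) dx = -41.25.
R_5 = -46.83.
Error = -41.25 − (-46.83) = 5.58.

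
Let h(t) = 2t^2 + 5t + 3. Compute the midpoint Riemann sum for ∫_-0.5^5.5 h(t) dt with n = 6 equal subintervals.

203

Δt = (5.5 − (-0.5))/6 = 1.
Midpoints: 0, 1, 2, 3, 4, 5.
h(0) = 3, h(1) = 10, h(2) = 21, h(3) = 36, h(4) = 55, h(5) = 78.
Sum = Δt · [h(0) + h(1) + h(2) + ...].
Sum = 203.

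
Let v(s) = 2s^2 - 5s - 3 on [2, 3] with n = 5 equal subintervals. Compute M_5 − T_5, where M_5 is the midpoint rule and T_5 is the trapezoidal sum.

M_5 = -2.84.
T_5 = -2.82.
M_5 − T_5 = -0.02.

-0.02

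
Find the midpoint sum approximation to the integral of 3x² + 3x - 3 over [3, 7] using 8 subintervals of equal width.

Δx = (7 − 3)/8 = 0.5.
Midpoints: 3.25, 3.75, 4.25, 4.75, 5.25, 5.75, 6.25, 6.75.
f(3.25) = 38.4375, f(3.75) = 50.4375, f(4.25) = 63.9375, f(4.75) = 78.9375, f(5.25) = 95.4375, f(5.75) = 113.4375, f(6.25) = 132.9375, f(6.75) = 153.9375.
Sum = Δx · [f(3.25) + f(3.75) + f(4.25) + ...].
Sum = 363.75.

363.75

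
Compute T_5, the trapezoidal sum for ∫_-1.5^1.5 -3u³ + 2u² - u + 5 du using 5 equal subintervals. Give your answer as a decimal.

Δu = (1.5 − (-1.5))/5 = 0.6.
f(-1.5) = 21.125, f(-0.9) = 9.707, f(-0.3) = 5.561, f(0.3) = 4.799, f(0.9) = 3.533, f(1.5) = -2.125.
T_5 = (Δu/2)·[f(u_0) + 2f(u_1) + ... + 2f(u_{4}) + f(u_5)].
Sum = 19.86.

19.86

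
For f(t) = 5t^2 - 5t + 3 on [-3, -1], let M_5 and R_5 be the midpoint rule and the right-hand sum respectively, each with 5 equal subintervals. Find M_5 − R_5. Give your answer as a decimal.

M_5 = 69.2.
R_5 = 59.6.
M_5 − R_5 = 9.6.

9.6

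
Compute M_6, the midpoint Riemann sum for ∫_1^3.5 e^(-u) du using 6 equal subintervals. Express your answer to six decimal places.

0.335252

Δu = (3.5 − 1)/6 = 5/12.
Midpoints: 29/24, 1.625, 49/24, 59/24, 2.875, 79/24.
f(29/24) ≈ 0.298695, f(1.625) ≈ 0.196912, f(49/24) ≈ 0.129812, f(59/24) ≈ 0.085577, f(2.875) ≈ 0.056416, f(79/24) ≈ 0.037192.
Sum = Δu · [f(29/24) + f(1.625) + f(49/24) + ...].
Sum ≈ 0.335252.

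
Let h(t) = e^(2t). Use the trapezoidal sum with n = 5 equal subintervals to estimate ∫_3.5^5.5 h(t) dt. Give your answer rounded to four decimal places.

30939.6863

Δt = (5.5 − 3.5)/5 = 0.4.
h(3.5) ≈ 1096.6332, h(3.9) ≈ 2440.6020, h(4.3) ≈ 5431.6596, h(4.7) ≈ 12088.3807, h(5.1) ≈ 26903.1861, h(5.5) ≈ 59874.1417.
T_5 = (Δt/2)·[h(t_0) + 2h(t_1) + ... + 2h(t_{4}) + h(t_5)].
Sum ≈ 30939.6863.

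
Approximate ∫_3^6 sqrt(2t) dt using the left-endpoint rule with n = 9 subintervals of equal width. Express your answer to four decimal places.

8.7872

Δt = (6 − 3)/9 = 1/3.
Left endpoints: 3, 10/3, 11/3, 4, 13/3, 14/3, 5, 16/3, 17/3.
f(3) ≈ 2.4495, f(10/3) ≈ 2.5820, f(11/3) ≈ 2.7080, f(4) ≈ 2.8284, f(13/3) ≈ 2.9439, f(14/3) ≈ 3.0551, f(5) ≈ 3.1623, f(16/3) ≈ 3.2660, f(17/3) ≈ 3.3665.
Sum = Δt · [f(3) + f(10/3) + f(11/3) + ...].
Sum ≈ 8.7872.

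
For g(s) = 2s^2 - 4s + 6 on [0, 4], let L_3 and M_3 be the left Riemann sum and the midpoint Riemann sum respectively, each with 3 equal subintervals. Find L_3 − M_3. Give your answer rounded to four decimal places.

L_3 ≈ 26.370370.
M_3 ≈ 33.481481.
L_3 − M_3 ≈ -7.1111.

-7.1111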